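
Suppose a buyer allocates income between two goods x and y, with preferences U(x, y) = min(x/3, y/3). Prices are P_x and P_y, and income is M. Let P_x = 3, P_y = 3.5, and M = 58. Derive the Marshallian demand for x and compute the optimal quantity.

With perfect complements, no substitution: consume in ratio x:y = 3:3.
Budget: P_x·x + P_y·x = M, so (3·P_x + 3·P_y)·x = 3·M.
Demand: x*(P_x,P_y,M) = 3·M/(3·P_x + 3·P_y), y* = 3·M/(3·P_x + 3·P_y).
Here 3·3 + 3·3.5 = 19.5, giving x* = 8.9231.

x* = 8.9231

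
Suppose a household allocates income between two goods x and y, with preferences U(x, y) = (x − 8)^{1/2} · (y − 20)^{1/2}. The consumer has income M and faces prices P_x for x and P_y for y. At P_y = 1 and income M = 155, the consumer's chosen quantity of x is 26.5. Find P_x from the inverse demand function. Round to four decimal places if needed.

MRS = (y−20)/(x−8). Tangency with P_x/P_y gives y−20 = (P_x/P_y)·(x−8).
Substituting into the budget: x* = 8 + 0.5·(M − 8·P_x − 20·P_y)/P_x, and y* = 20 + 0.5·(…)/P_y.
Set x* = 26.5 in the demand function and solve for P_x: P_x = 3.

P_x = 3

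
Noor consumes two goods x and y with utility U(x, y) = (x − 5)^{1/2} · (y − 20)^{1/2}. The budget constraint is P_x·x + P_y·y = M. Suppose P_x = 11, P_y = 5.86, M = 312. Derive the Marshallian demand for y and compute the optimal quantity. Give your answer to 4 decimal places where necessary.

After buying the subsistence bundle (5, 20), a share 0.5 of the remaining income goes to x: x* = 5 + 0.5·(M − 5P_x − 20P_y)/P_x.
Discretionary income = 312 − 5·11 − 20·5.86 = 139.8; y* = 20 + 0.5·139.8/5.86 = 31.9283.

y* = 31.9283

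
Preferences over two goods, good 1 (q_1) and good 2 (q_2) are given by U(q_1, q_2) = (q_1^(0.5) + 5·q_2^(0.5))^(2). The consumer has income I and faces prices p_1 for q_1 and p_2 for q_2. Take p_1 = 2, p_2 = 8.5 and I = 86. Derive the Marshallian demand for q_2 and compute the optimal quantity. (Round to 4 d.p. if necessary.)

MRS = MU_q_1/MU_q_2 = (1/5)·(q_2/q_1)^(0.5). Set equal to p_1/p_2.
Hence q_2/q_1 = (5·p_1/p_2)^(1/(0.5)), i.e. raised to the 2 power.
Substitute q_2 = (q_2/q_1)·q_1 into the budget: q_1* = I/(p_1 + p_2·(q_2/q_1)).
Numerically q_2/q_1 = 1.384083, so q_1* = 86/(2 + 8.5·1.384083) = 6.2479 and q_2* = 1.384083·6.2479 = 8.6476.

q_2* = 8.6476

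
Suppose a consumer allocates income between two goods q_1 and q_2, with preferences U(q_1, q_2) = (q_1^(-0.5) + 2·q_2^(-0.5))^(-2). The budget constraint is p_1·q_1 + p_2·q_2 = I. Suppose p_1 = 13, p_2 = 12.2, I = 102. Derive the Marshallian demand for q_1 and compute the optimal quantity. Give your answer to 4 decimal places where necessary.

q_1* = 3.0719

MU_q_1 ∝ q_1^(-1.5), MU_q_2 ∝ 2·q_2^(-1.5), so MRS = (1/2)·(q_2/q_1)^(1.5) = p_1/p_2.
Solve for the ratio: q_2/q_1 = [2·p_1/p_2]^(2/3).
With the ratio pinned down, the budget gives q_1* = I/(p_1 + p_2·(q_2/q_1)) and q_2* = (q_2/q_1)·q_1*.
Numerically q_2/q_1 = 1.656059, so q_1* = 102/(13 + 12.2·1.656059) = 3.0719.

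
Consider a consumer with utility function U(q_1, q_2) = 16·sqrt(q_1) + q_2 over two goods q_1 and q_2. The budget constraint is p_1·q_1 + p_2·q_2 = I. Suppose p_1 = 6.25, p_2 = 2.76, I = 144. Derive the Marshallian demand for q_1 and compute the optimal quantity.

Set MRS = p_1/p_2: 8·q_1^(−1/2) = p_1/p_2.
Solve: √q_1 = 8·p_2/p_1, so q_1*(p_1,p_2) = (8·p_2/p_1)², and q_2* = (I − p_1·q_1*)/p_2.
Plugging in: q_1* = (8·2.76/6.25)² = 12.4807.

q_1* = 12.4807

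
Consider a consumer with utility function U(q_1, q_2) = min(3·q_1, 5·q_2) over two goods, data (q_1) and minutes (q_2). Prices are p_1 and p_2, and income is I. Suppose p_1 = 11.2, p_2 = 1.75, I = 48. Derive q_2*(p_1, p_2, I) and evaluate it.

Leontief preferences: the optimum is at the kink where q_1/5 = q_2/3, i.e. q_2 = (3/5)·q_1.
Budget: p_1·q_1 + p_2·(3/5)·q_1 = I, so (5·p_1 + 3·p_2)·q_1 = 5·I.
Demand: q_1*(p_1,p_2,I) = 5·I/(5·p_1 + 3·p_2), q_2* = 3·I/(5·p_1 + 3·p_2).
Here 5·11.2 + 3·1.75 = 61.25, giving q_2* = 2.351.

q_2* = 2.351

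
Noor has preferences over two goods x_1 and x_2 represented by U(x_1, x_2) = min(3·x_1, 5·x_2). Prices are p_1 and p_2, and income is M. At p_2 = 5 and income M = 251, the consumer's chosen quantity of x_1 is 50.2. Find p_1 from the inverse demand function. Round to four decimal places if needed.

Leontief preferences: the optimum is at the kink where x_1/5 = x_2/3, i.e. x_2 = (3/5)·x_1.
Budget: p_1·x_1 + p_2·(3/5)·x_1 = M, so (5·p_1 + 3·p_2)·x_1 = 5·M.
Demand: x_1*(p_1,p_2,M) = 5·M/(5·p_1 + 3·p_2), x_2* = 3·M/(5·p_1 + 3·p_2).
Set x_1* = 50.2 in the demand function and solve for p_1: p_1 = 2.

p_1 = 2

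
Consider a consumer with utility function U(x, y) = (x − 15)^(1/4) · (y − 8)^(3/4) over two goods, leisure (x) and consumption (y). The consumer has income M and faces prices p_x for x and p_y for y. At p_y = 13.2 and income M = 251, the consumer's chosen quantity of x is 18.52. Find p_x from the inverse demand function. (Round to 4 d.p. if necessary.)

p_x = 5

MRS = (1/3)·(y−8)/(x−15). Tangency with p_x/p_y gives y−8 = 3·(p_x/p_y)·(x−15).
After buying the subsistence bundle (15, 8), a share 0.25 of the remaining income goes to x: x* = 15 + 0.25·(M − 15p_x − 8p_y)/p_x.
Set x* = 18.52 in the demand function and solve for p_x: p_x = 5.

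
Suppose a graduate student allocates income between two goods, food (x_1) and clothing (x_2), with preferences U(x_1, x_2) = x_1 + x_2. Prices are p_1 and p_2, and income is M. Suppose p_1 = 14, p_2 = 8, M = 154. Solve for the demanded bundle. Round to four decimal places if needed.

x_1* = 0, x_2* = 19.25

Linear utility — the consumer picks whichever good has higher MU/price: 1/14 = 0.0714 vs 1/8 = 0.125.
x_2 gives more utility per dollar, so spend all income on x_2: x_2* = M/p_2, x_1* = 0.
Numerically: x_1* = 0, x_2* = 19.25.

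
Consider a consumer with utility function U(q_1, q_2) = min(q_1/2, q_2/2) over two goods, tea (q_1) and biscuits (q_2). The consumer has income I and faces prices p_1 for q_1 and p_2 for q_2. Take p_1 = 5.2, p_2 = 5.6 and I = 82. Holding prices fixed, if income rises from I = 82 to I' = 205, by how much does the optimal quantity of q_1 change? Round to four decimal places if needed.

Δq_1* = 11.3889

Demand: q_1*(p_1,p_2,I) = 2·I/(2·p_1 + 2·p_2), q_2* = 2·I/(2·p_1 + 2·p_2).
Here 2·5.2 + 2·5.6 = 21.6, giving q_1* = 7.5926.
At I' = 205: q_1* = 18.9815. Change: 18.9815 − 7.5926 = 11.3889.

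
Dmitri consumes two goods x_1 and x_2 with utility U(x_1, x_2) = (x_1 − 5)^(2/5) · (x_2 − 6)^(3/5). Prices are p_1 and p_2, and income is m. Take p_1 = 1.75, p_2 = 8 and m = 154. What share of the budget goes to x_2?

Let x_1' = x_1−5, x_2' = x_2−6. MRS = (2/3)·x_2'/x_1' = p_1/p_2.
Substituting into the budget: x_1* = 5 + 0.4·(m − 5·p_1 − 6·p_2)/p_1, and x_2* = 6 + 0.6·(…)/p_2.
Discretionary income = 154 − 5·1.75 − 6·8 = 97.25; x_1* = 5 + 0.4·97.25/1.75 = 27.2286; x_2* = 6 + 0.6·97.25/8 = 13.2937.
Expenditure on x_2: 8·13.2937 = 106.35; share = 0.6906.

share on x_2 = 0.6906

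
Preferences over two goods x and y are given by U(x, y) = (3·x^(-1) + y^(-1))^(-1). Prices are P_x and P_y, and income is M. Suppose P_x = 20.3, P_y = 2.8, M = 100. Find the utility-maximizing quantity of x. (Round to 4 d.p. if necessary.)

MU_x ∝ 3·x^(-2), MU_y ∝ y^(-2), so MRS = 3·(y/x)^(2) = P_x/P_y.
Hence y/x = ((1/3)·P_x/P_y)^(1/(2)), i.e. raised to the 0.5 power.
Substitute y = (y/x)·x into the budget: x* = M/(P_x + P_y·(y/x)).
Numerically y/x = 1.554563, so x* = 100/(20.3 + 2.8·1.554563) = 4.0563.

x* = 4.0563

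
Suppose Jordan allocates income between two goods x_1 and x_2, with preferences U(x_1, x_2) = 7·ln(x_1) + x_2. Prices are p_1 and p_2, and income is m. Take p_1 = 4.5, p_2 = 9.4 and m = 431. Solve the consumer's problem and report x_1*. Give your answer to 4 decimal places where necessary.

x_1* = 14.6222

So x_1*(p_1,p_2) = 7·p_2/p_1, independent of income; and x_2* = (m − 7·p_2)/p_2.
At the given prices: x_1* = 7·9.4/4.5 = 14.6222.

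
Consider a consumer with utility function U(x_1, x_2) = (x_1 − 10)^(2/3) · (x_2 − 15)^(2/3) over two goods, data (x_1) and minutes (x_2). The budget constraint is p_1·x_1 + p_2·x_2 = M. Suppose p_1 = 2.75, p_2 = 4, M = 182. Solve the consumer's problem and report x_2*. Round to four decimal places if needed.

This is Cobb-Douglas in (x_1−10, x_2−15): tangency gives 2/3·p_2·(x_2−15) = 2/3·p_1·(x_1−10).
After buying the subsistence bundle (10, 15), a share 0.5 of the remaining income goes to x_1: x_1* = 10 + 0.5·(M − 10p_1 − 15p_2)/p_1.
Discretionary income = 182 − 10·2.75 − 15·4 = 94.5; x_2* = 15 + 0.5·94.5/4 = 26.8125.

x_2* = 26.8125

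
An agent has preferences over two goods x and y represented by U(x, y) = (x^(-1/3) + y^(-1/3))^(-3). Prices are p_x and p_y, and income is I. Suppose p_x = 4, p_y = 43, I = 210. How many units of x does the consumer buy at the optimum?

x* = 18.6785

MRS = MU_x/MU_y = (y/x)^(4/3). Set equal to p_x/p_y.
Solve for the ratio: y/x = [p_x/p_y]^(0.75).
With the ratio pinned down, the budget gives x* = I/(p_x + p_y·(y/x)) and y* = (y/x)·x*.
Numerically y/x = 0.168439, so x* = 210/(4 + 43·0.168439) = 18.6785.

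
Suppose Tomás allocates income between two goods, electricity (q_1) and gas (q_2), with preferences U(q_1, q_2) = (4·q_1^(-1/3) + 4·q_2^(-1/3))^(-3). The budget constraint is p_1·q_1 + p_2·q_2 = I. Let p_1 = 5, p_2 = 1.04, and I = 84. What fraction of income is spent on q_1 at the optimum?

MRS = MU_q_1/MU_q_2 = (q_2/q_1)^(4/3). Set equal to p_1/p_2.
Solve for the ratio: q_2/q_1 = [p_1/p_2]^(0.75).
Substitute q_2 = (q_2/q_1)·q_1 into the budget: q_1* = I/(p_1 + p_2·(q_2/q_1)).
Numerically q_2/q_1 = 3.246777, so q_1* = 84/(5 + 1.04·3.246777) = 10.0279 and q_2* = 3.246777·10.0279 = 32.5583.
Expenditure on q_1: 5·10.0279 = 50.1394; share = 0.5969.

share on q_1 = 0.5969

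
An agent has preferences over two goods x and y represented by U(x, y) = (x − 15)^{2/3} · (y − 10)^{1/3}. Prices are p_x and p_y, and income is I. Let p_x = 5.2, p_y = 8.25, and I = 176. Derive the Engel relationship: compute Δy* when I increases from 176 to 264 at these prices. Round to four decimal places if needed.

Δy* = 3.5556

MRS = 2·(y−10)/(x−15). Tangency with p_x/p_y gives y−10 = (1/2)·(p_x/p_y)·(x−15).
After buying the subsistence bundle (15, 10), a share 2/3 of the remaining income goes to x: x* = 15 + 2/3·(I − 15p_x − 10p_y)/p_x.
Discretionary income = 176 − 15·5.2 − 10·8.25 = 15.5; y* = 10 + 1/3·15.5/8.25 = 10.6263.
At I' = 264: y* = 14.1818. Change: 14.1818 − 10.6263 = 3.5556.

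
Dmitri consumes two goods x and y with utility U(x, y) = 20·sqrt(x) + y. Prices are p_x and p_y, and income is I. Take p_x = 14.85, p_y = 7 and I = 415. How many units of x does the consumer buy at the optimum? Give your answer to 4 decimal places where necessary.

x* = 22.22

Utility is quasi-linear in y; the FOC for x is 10/√x = p_x/p_y.
Solve: √x = 10·p_y/p_x, so x*(p_x,p_y) = (10·p_y/p_x)², and y* = (I − p_x·x*)/p_y.
Plugging in: x* = (10·7/14.85)² = 22.22.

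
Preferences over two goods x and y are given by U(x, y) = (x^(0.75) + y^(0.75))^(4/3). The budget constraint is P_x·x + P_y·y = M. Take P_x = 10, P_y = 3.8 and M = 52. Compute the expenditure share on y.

Numerically y/x = 47.958502, so x* = 52/(10 + 3.8·47.958502) = 0.2705 and y* = 47.958502·0.2705 = 12.9724.
Expenditure on y: 3.8·12.9724 = 49.2951; share = 0.948.

share on y = 0.948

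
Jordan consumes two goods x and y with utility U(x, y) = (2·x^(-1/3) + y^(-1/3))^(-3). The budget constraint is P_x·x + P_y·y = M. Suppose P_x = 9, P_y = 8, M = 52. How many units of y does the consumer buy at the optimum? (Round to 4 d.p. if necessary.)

MU_x ∝ 2·x^(-4/3), MU_y ∝ y^(-4/3), so MRS = 2·(y/x)^(4/3) = P_x/P_y.
Hence y/x = ((1/2)·P_x/P_y)^(1/(4/3)), i.e. raised to the 0.75 power.
With the ratio pinned down, the budget gives x* = M/(P_x + P_y·(y/x)) and y* = (y/x)·x*.
Numerically y/x = 0.649519, so x* = 52/(9 + 8·0.649519) = 3.663 and y* = 0.649519·3.663 = 2.3792.

y* = 2.3792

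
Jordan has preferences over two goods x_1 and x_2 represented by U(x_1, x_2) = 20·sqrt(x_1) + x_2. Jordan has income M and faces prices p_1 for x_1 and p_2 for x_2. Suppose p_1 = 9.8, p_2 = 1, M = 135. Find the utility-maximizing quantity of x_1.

x_1* = 1.0412

MU_x_1 = 10/√x_1, MU_x_2 = 1. Tangency: 10/√x_1 = p_1/p_2.
Solve: √x_1 = 10·p_2/p_1, so x_1*(p_1,p_2) = (10·p_2/p_1)², and x_2* = (M − p_1·x_1*)/p_2.
Plugging in: x_1* = (10·1/9.8)² = 1.0412.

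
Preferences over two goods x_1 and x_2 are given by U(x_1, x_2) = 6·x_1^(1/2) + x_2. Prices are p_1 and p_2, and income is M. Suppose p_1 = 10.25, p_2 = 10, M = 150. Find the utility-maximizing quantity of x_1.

x_1* = 8.5663

Set MRS = p_1/p_2: 3·x_1^(−1/2) = p_1/p_2.
Solve: √x_1 = 3·p_2/p_1, so x_1*(p_1,p_2) = (3·p_2/p_1)², and x_2* = (M − p_1·x_1*)/p_2.
Plugging in: x_1* = (3·10/10.25)² = 8.5663.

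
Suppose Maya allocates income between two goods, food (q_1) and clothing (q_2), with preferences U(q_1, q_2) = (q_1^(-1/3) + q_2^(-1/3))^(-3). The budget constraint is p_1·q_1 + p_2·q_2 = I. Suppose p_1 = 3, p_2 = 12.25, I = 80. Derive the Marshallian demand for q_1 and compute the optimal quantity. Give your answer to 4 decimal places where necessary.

q_1* = 11.0124

Substitute q_2 = (q_2/q_1)·q_1 into the budget: q_1* = I/(p_1 + p_2·(q_2/q_1)).
Numerically q_2/q_1 = 0.348128, so q_1* = 80/(3 + 12.25·0.348128) = 11.0124.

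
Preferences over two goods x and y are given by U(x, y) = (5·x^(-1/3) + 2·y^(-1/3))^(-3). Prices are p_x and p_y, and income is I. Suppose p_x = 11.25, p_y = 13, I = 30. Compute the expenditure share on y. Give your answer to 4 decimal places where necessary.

share on y = 0.3427

MU_x ∝ 5·x^(-4/3), MU_y ∝ 2·y^(-4/3), so MRS = (5/2)·(y/x)^(4/3) = p_x/p_y.
Solve for the ratio: y/x = [(2/5)·p_x/p_y]^(0.75).
With the ratio pinned down, the budget gives x* = I/(p_x + p_y·(y/x)) and y* = (y/x)·x*.
Numerically y/x = 0.451286, so x* = 30/(11.25 + 13·0.451286) = 1.7527 and y* = 0.451286·1.7527 = 0.791.
Expenditure on y: 13·0.791 = 10.2824; share = 0.3427.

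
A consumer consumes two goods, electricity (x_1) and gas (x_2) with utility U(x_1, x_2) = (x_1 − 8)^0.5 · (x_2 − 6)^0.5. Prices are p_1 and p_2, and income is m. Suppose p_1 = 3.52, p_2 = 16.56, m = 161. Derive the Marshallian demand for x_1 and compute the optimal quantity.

MRS = (x_2−6)/(x_1−8). Tangency with p_1/p_2 gives x_2−6 = (p_1/p_2)·(x_1−8).
Substituting into the budget: x_1* = 8 + 0.5·(m − 8·p_1 − 6·p_2)/p_1, and x_2* = 6 + 0.5·(…)/p_2.
Discretionary income = 161 − 8·3.52 − 6·16.56 = 33.48; x_1* = 8 + 0.5·33.48/3.52 = 12.7557.

x_1* = 12.7557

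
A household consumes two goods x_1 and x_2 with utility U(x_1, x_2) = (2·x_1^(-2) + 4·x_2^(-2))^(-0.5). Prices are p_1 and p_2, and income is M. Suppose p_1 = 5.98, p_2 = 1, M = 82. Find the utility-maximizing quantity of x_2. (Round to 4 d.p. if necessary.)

x_2* = 22.6838

From the CES first-order condition, (1/2)·(x_2/x_1)^(3) = p_1/p_2.
Hence x_2/x_1 = (2·p_1/p_2)^(1/(3)), i.e. raised to the 1/3 power.
With the ratio pinned down, the budget gives x_1* = M/(p_1 + p_2·(x_2/x_1)) and x_2* = (x_2/x_1)·x_1*.
Numerically x_2/x_1 = 2.286882, so x_1* = 82/(5.98 + 1·2.286882) = 9.9191 and x_2* = 2.286882·9.9191 = 22.6838.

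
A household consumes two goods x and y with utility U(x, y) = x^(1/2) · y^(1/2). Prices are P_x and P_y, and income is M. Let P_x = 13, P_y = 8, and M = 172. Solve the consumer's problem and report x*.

MU_x/MU_y = (0.5·y)/(0.5·x); tangency sets this equal to P_x/P_y.
So 0.5·P_y·y = 0.5·P_x·x; combined with the budget, a share 0.5 of income goes to x.
Demand: x*(P_x,P_y,M) = 0.5·M/P_x and y* = 0.5·M/P_y.
At P_x=13, P_y=8, M=172: x* = 0.5·172/13 = 6.6154.

x* = 6.6154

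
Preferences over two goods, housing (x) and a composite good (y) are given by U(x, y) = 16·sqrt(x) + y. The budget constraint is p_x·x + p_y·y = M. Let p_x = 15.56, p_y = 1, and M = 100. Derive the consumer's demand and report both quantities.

x* = 0.2643, y* = 95.8869

MU_x = 8/√x, MU_y = 1. Tangency: 8/√x = p_x/p_y.
Thus x* = (8·p_y/p_x)² — independent of M — with the rest of income spent on y.
Plugging in: x* = (8·1/15.56)² = 0.2643, y* = 95.8869.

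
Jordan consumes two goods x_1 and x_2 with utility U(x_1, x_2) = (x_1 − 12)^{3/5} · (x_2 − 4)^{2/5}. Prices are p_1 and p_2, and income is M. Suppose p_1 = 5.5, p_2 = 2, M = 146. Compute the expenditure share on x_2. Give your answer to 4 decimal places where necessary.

share on x_2 = 0.2521

Substituting into the budget: x_1* = 12 + 0.6·(M − 12·p_1 − 4·p_2)/p_1, and x_2* = 4 + 0.4·(…)/p_2.
Discretionary income = 146 − 12·5.5 − 4·2 = 72; x_1* = 12 + 0.6·72/5.5 = 19.8545; x_2* = 4 + 0.4·72/2 = 18.4.
Expenditure on x_2: 2·18.4 = 36.8; share = 0.2521.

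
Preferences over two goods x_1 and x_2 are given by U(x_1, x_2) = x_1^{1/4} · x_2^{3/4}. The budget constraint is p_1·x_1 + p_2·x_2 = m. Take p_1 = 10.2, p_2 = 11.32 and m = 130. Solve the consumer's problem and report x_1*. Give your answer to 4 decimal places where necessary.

The MRS is (1/3)·x_2/x_1. Set MRS = p_1/p_2.
Rearranging, p_2·x_2 = 3·p_1·x_1. Substituting into the budget gives p_1·x_1·(1 + 3) = m.
Demand: x_1*(p_1,p_2,m) = 0.25·m/p_1 and x_2* = 0.75·m/p_2.
At p_1=10.2, p_2=11.32, m=130: x_1* = 0.25·130/10.2 = 3.1863.

x_1* = 3.1863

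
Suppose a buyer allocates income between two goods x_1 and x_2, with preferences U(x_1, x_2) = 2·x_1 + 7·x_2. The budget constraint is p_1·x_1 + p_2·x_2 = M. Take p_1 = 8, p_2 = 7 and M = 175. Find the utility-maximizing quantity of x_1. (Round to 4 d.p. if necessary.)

Linear utility — the consumer picks whichever good has higher MU/price: 2/8 = 0.25 vs 7/7 = 1.
x_2 gives more utility per dollar, so spend all income on x_2: x_2* = M/p_2, x_1* = 0.
Numerically: x_1* = 0, x_2* = 25.

x_1* = 0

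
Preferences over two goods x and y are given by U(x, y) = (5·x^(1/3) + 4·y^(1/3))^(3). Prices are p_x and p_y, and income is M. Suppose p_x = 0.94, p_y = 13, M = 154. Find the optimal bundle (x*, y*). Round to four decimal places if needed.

MU_x ∝ 5·x^(-2/3), MU_y ∝ 4·y^(-2/3), so MRS = (5/4)·(y/x)^(2/3) = p_x/p_y.
Hence y/x = ((4/5)·p_x/p_y)^(1/(2/3)), i.e. raised to the 1.5 power.
Substitute y = (y/x)·x into the budget: x* = M/(p_x + p_y·(y/x)).
Numerically y/x = 0.013913, so x* = 154/(0.94 + 13·0.013913) = 137.3939 and y* = 0.013913·137.3939 = 1.9115.

x* = 137.3939, y* = 1.9115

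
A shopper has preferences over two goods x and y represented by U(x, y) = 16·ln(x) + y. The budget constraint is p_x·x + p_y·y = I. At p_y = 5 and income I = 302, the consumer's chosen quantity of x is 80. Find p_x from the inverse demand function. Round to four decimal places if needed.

MU_x = 16/x, MU_y = 1. Tangency: 16/x = p_x/p_y.
So x*(p_x,p_y) = 16·p_y/p_x, independent of income; and y* = (I − 16·p_y)/p_y.
Set x* = 80 in the demand function and solve for p_x: p_x = 1.

p_x = 1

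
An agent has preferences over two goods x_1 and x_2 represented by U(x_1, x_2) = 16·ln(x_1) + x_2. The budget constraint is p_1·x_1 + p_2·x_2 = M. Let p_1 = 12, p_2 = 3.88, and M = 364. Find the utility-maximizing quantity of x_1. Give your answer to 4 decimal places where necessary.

x_1* = 5.1733

Set MRS = p_1/p_2: (16/x_1)/1 = p_1/p_2.
So x_1*(p_1,p_2) = 16·p_2/p_1, independent of income; and x_2* = (M − 16·p_2)/p_2.
At the given prices: x_1* = 16·3.88/12 = 5.1733.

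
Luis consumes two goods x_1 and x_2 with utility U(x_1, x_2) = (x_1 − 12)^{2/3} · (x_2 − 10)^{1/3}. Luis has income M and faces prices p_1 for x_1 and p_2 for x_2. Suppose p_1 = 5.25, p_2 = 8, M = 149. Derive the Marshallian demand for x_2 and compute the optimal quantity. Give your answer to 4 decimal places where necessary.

This is Cobb-Douglas in (x_1−12, x_2−10): tangency gives 2/3·p_2·(x_2−10) = 1/3·p_1·(x_1−12).
After buying the subsistence bundle (12, 10), a share 2/3 of the remaining income goes to x_1: x_1* = 12 + 2/3·(M − 12p_1 − 10p_2)/p_1.
Discretionary income = 149 − 12·5.25 − 10·8 = 6; x_2* = 10 + 1/3·6/8 = 10.25.

x_2* = 10.25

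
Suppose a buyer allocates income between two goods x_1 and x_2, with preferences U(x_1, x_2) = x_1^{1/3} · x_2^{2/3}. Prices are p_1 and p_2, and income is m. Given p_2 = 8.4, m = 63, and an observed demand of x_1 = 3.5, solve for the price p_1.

The MRS is (1/2)·x_2/x_1. Set MRS = p_1/p_2.
Rearranging, p_2·x_2 = 2·p_1·x_1. Substituting into the budget gives p_1·x_1·(1 + 2) = m.
Demand: x_1*(p_1,p_2,m) = 1/3·m/p_1 and x_2* = 2/3·m/p_2.
Set x_1* = 3.5 in the demand function and solve for p_1: p_1 = 6.

p_1 = 6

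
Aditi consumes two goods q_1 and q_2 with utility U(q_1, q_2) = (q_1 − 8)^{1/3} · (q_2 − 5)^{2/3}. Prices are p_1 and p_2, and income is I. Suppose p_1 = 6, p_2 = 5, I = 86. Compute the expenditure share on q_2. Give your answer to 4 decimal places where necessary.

Let q_1' = q_1−8, q_2' = q_2−5. MRS = (1/2)·q_2'/q_1' = p_1/p_2.
Substituting into the budget: q_1* = 8 + 1/3·(I − 8·p_1 − 5·p_2)/p_1, and q_2* = 5 + 2/3·(…)/p_2.
Discretionary income = 86 − 8·6 − 5·5 = 13; q_1* = 8 + 1/3·13/6 = 8.7222; q_2* = 5 + 2/3·13/5 = 6.7333.
Expenditure on q_2: 5·6.7333 = 33.6667; share = 0.3915.

share on q_2 = 0.3915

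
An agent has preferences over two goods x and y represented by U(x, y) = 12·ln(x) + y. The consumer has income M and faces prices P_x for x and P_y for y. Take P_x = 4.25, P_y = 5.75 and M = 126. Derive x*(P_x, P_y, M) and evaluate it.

Set MRS = P_x/P_y: (12/x)/1 = P_x/P_y.
So x*(P_x,P_y) = 12·P_y/P_x, independent of income; and y* = (M − 12·P_y)/P_y.
At the given prices: x* = 12·5.75/4.25 = 16.2353.

x* = 16.2353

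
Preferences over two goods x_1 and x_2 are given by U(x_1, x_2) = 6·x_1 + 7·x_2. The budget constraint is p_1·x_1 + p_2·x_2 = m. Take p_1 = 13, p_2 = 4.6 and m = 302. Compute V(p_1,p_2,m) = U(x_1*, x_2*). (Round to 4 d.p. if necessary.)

x_2 gives more utility per dollar, so spend all income on x_2: x_2* = m/p_2, x_1* = 0.
Numerically: x_1* = 0, x_2* = 65.6522.
Utility at the optimum: U(0, 65.6522) = 459.5652.

V = 459.5652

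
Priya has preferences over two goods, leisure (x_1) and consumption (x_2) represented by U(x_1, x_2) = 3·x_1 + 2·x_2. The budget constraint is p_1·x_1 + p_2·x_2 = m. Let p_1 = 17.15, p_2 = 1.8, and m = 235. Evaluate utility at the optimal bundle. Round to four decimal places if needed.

x_2 gives more utility per dollar, so spend all income on x_2: x_2* = m/p_2, x_1* = 0.
Numerically: x_1* = 0, x_2* = 130.5556.
Utility at the optimum: U(0, 130.5556) = 261.1111.

V = 261.1111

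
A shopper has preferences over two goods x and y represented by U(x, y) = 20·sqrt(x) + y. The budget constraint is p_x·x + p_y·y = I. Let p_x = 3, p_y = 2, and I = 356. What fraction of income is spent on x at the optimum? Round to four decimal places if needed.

Set MRS = p_x/p_y: 10·x^(−1/2) = p_x/p_y.
Solve: √x = 10·p_y/p_x, so x*(p_x,p_y) = (10·p_y/p_x)², and y* = (I − p_x·x*)/p_y.
Plugging in: x* = (10·2/3)² = 44.4444, y* = 111.3333.
Expenditure on x: 3·44.4444 = 133.3333; share = 0.3745.

share on x = 0.3745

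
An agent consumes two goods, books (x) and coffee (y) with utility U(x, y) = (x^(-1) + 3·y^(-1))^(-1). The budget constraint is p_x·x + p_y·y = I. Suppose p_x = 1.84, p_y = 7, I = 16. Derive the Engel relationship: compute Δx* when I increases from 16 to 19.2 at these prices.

Δx* = 0.3972

MU_x ∝ x^(-2), MU_y ∝ 3·y^(-2), so MRS = (1/3)·(y/x)^(2) = p_x/p_y.
Hence y/x = (3·p_x/p_y)^(1/(2)), i.e. raised to the 0.5 power.
With the ratio pinned down, the budget gives x* = I/(p_x + p_y·(y/x)) and y* = (y/x)·x*.
Numerically y/x = 0.888015, so x* = 16/(1.84 + 7·0.888015) = 1.9861.
At I' = 19.2: x* = 2.3833. Change: 2.3833 − 1.9861 = 0.3972.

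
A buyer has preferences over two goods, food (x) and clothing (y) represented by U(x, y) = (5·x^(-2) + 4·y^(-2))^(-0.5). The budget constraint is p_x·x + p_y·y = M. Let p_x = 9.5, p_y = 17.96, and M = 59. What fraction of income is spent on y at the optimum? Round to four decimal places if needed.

share on y = 0.5867

MU_x ∝ 5·x^(-3), MU_y ∝ 4·y^(-3), so MRS = (5/4)·(y/x)^(3) = p_x/p_y.
Solve for the ratio: y/x = [(4/5)·p_x/p_y]^(1/3).
Substitute y = (y/x)·x into the budget: x* = M/(p_x + p_y·(y/x)).
Numerically y/x = 0.750762, so x* = 59/(9.5 + 17.96·0.750762) = 2.567 and y* = 0.750762·2.567 = 1.9272.
Expenditure on y: 17.96·1.9272 = 34.6131; share = 0.5867.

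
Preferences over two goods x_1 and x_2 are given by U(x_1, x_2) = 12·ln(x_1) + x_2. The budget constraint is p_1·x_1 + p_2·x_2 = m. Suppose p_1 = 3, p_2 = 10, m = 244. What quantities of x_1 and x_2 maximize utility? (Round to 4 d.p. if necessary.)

At the given prices: x_1* = 12·10/3 = 40, and x_2* = 12.4.

x_1* = 40, x_2* = 12.4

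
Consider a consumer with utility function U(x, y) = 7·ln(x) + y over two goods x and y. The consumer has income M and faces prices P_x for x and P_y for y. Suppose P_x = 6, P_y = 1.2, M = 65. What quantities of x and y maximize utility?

Set MRS = P_x/P_y: (7/x)/1 = P_x/P_y.
So x*(P_x,P_y) = 7·P_y/P_x, independent of income; and y* = (M − 7·P_y)/P_y.
At the given prices: x* = 7·1.2/6 = 1.4, and y* = 47.1667.

x* = 1.4, y* = 47.1667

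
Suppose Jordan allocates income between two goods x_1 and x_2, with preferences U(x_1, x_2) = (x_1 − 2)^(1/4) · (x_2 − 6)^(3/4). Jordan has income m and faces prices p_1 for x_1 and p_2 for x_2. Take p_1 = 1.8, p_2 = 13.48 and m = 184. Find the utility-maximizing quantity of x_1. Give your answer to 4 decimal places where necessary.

MRS = (1/3)·(x_2−6)/(x_1−2). Tangency with p_1/p_2 gives x_2−6 = 3·(p_1/p_2)·(x_1−2).
After buying the subsistence bundle (2, 6), a share 0.25 of the remaining income goes to x_1: x_1* = 2 + 0.25·(m − 2p_1 − 6p_2)/p_1.
Discretionary income = 184 − 2·1.8 − 6·13.48 = 99.52; x_1* = 2 + 0.25·99.52/1.8 = 15.8222.

x_1* = 15.8222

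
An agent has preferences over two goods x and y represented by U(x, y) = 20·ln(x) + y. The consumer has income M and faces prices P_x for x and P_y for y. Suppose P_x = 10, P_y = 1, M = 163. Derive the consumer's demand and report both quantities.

MU_x = 20/x, MU_y = 1. Tangency: 20/x = P_x/P_y.
So x*(P_x,P_y) = 20·P_y/P_x, independent of income; and y* = (M − 20·P_y)/P_y.
At the given prices: x* = 20·1/10 = 2, and y* = 143.

x* = 2, y* = 143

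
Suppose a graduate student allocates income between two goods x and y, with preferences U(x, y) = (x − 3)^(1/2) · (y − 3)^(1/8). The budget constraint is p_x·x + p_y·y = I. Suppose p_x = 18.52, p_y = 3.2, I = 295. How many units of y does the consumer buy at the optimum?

MRS = 4·(y−3)/(x−3). Tangency with p_x/p_y gives y−3 = (1/4)·(p_x/p_y)·(x−3).
After buying the subsistence bundle (3, 3), a share 0.8 of the remaining income goes to x: x* = 3 + 0.8·(I − 3p_x − 3p_y)/p_x.
Discretionary income = 295 − 3·18.52 − 3·3.2 = 229.84; y* = 3 + 0.2·229.84/3.2 = 17.365.

y* = 17.365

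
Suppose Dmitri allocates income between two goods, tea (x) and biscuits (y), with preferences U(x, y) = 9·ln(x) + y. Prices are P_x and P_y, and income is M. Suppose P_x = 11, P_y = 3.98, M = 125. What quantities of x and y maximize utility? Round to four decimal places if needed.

Set MRS = P_x/P_y: (9/x)/1 = P_x/P_y.
So x*(P_x,P_y) = 9·P_y/P_x, independent of income; and y* = (M − 9·P_y)/P_y.
At the given prices: x* = 9·3.98/11 = 3.2564, and y* = 22.407.

x* = 3.2564, y* = 22.407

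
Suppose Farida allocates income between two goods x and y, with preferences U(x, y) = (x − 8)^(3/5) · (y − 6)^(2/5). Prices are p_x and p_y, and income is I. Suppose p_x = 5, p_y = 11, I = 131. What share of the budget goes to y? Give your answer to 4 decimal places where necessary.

share on y = 0.5802

This is Cobb-Douglas in (x−8, y−6): tangency gives 0.6·p_y·(y−6) = 0.4·p_x·(x−8).
After buying the subsistence bundle (8, 6), a share 0.6 of the remaining income goes to x: x* = 8 + 0.6·(I − 8p_x − 6p_y)/p_x.
Discretionary income = 131 − 8·5 − 6·11 = 25; x* = 8 + 0.6·25/5 = 11; y* = 6 + 0.4·25/11 = 6.9091.
Expenditure on y: 11·6.9091 = 76; share = 0.5802.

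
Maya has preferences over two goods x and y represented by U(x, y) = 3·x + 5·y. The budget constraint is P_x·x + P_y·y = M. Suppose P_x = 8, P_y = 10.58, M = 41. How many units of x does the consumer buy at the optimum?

Numerically: x* = 0, y* = 3.8752.

x* = 0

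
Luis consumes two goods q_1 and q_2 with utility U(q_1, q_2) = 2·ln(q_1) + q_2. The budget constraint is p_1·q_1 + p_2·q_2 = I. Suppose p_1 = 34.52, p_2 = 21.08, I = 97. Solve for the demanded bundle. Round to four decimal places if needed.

q_1* = 1.2213, q_2* = 2.6015

So q_1*(p_1,p_2) = 2·p_2/p_1, independent of income; and q_2* = (I − 2·p_2)/p_2.
At the given prices: q_1* = 2·21.08/34.52 = 1.2213, and q_2* = 2.6015.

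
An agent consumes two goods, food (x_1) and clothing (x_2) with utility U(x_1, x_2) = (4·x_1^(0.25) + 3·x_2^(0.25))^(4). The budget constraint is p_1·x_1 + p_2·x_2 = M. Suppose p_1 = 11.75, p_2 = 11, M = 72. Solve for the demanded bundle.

x_1* = 3.6118, x_2* = 2.6874

Substitute x_2 = (x_2/x_1)·x_1 into the budget: x_1* = M/(p_1 + p_2·(x_2/x_1)).
Numerically x_2/x_1 = 0.744061, so x_1* = 72/(11.75 + 11·0.744061) = 3.6118 and x_2* = 0.744061·3.6118 = 2.6874.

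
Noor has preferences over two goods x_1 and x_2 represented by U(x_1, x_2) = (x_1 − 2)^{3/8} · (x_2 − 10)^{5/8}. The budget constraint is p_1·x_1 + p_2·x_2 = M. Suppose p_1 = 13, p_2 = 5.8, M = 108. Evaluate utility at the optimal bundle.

V = 1.5777

Discretionary income = 108 − 2·13 − 10·5.8 = 24; x_1* = 2 + 0.375·24/13 = 2.6923; x_2* = 10 + 0.625·24/5.8 = 12.5862.
Utility at the optimum: U(2.6923, 12.5862) = 1.5777.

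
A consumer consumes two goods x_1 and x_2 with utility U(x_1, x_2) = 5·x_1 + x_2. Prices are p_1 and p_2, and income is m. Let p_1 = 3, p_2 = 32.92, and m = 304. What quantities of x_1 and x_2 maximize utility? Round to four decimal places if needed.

x_1* = 101.3333, x_2* = 0

Perfect substitutes: compare marginal utility per dollar. 5/p_1 vs 1/p_2 → 1.6667 vs 0.0304.
x_1 gives more utility per dollar, so spend all income on x_1: x_1* = m/p_1, x_2* = 0.
Numerically: x_1* = 101.3333, x_2* = 0.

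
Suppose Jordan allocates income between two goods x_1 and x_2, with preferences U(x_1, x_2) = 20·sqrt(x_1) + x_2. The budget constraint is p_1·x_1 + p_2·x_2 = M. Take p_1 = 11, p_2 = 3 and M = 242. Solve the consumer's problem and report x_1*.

x_1* = 7.438

Utility is quasi-linear in x_2; the FOC for x_1 is 10/√x_1 = p_1/p_2.
Solve: √x_1 = 10·p_2/p_1, so x_1*(p_1,p_2) = (10·p_2/p_1)², and x_2* = (M − p_1·x_1*)/p_2.
Plugging in: x_1* = (10·3/11)² = 7.438.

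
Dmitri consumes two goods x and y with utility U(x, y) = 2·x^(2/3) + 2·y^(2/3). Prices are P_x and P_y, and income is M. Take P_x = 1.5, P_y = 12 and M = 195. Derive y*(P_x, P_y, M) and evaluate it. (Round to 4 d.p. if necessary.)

MRS = MU_x/MU_y = (y/x)^(1/3). Set equal to P_x/P_y.
Solve for the ratio: y/x = [P_x/P_y]^(3).
With the ratio pinned down, the budget gives x* = M/(P_x + P_y·(y/x)) and y* = (y/x)·x*.
Numerically y/x = 0.001953, so x* = 195/(1.5 + 12·0.001953) = 128 and y* = 0.001953·128 = 0.25.

y* = 0.25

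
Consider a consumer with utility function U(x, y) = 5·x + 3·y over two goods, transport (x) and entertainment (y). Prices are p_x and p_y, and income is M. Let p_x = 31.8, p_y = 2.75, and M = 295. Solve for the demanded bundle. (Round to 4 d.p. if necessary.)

x* = 0, y* = 107.2727

Perfect substitutes: compare marginal utility per dollar. 5/p_x vs 3/p_y → 0.1572 vs 1.0909.
y gives more utility per dollar, so spend all income on y: y* = M/p_y, x* = 0.
Numerically: x* = 0, y* = 107.2727.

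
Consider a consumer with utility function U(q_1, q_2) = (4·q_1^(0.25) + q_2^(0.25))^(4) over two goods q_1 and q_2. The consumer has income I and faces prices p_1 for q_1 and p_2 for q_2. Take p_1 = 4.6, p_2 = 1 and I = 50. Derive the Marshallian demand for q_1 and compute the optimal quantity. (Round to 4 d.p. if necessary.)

q_1* = 8.6135

MU_q_1 ∝ 4·q_1^(-0.75), MU_q_2 ∝ q_2^(-0.75), so MRS = 4·(q_2/q_1)^(0.75) = p_1/p_2.
Solve for the ratio: q_2/q_1 = [(1/4)·p_1/p_2]^(4/3).
With the ratio pinned down, the budget gives q_1* = I/(p_1 + p_2·(q_2/q_1)) and q_2* = (q_2/q_1)·q_1*.
Numerically q_2/q_1 = 1.204843, so q_1* = 50/(4.6 + 1·1.204843) = 8.6135.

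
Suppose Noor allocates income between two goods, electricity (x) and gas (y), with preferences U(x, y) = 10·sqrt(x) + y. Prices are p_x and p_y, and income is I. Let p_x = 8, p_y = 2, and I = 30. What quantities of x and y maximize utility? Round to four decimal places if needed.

x* = 1.5625, y* = 8.75

Utility is quasi-linear in y; the FOC for x is 5/√x = p_x/p_y.
Solve: √x = 5·p_y/p_x, so x*(p_x,p_y) = (5·p_y/p_x)², and y* = (I − p_x·x*)/p_y.
Plugging in: x* = (5·2/8)² = 1.5625, y* = 8.75.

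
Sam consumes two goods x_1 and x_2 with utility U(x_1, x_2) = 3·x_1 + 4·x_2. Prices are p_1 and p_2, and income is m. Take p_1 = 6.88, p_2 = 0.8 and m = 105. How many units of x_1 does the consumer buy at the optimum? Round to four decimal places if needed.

x_1* = 0

Linear utility — the consumer picks whichever good has higher MU/price: 3/6.88 = 0.436 vs 4/0.8 = 5.
x_2 gives more utility per dollar, so spend all income on x_2: x_2* = m/p_2, x_1* = 0.
Numerically: x_1* = 0, x_2* = 131.25.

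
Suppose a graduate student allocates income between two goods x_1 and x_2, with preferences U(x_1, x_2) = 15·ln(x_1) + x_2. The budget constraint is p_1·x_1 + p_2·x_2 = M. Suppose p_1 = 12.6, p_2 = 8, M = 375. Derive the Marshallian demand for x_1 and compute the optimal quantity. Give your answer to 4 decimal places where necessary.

MU_x_1 = 15/x_1, MU_x_2 = 1. Tangency: 15/x_1 = p_1/p_2.
So x_1*(p_1,p_2) = 15·p_2/p_1, independent of income; and x_2* = (M − 15·p_2)/p_2.
At the given prices: x_1* = 15·8/12.6 = 9.5238.

x_1* = 9.5238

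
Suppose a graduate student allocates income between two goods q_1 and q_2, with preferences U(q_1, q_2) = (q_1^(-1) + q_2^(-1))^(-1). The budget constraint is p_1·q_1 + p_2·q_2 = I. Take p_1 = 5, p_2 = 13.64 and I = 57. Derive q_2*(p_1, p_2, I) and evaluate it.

q_2* = 2.6029

MU_q_1 ∝ q_1^(-2), MU_q_2 ∝ q_2^(-2), so MRS = (q_2/q_1)^(2) = p_1/p_2.
Hence q_2/q_1 = (p_1/p_2)^(1/(2)), i.e. raised to the 0.5 power.
Substitute q_2 = (q_2/q_1)·q_1 into the budget: q_1* = I/(p_1 + p_2·(q_2/q_1)).
Numerically q_2/q_1 = 0.605449, so q_1* = 57/(5 + 13.64·0.605449) = 4.2992 and q_2* = 0.605449·4.2992 = 2.6029.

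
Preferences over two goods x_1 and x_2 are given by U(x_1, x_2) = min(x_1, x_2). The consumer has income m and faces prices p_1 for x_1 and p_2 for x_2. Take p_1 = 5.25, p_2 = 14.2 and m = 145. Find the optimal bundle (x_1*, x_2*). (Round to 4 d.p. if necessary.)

Leontief preferences: the optimum is at the kink where x_1/1 = x_2/1, i.e. x_2 = x_1.
Budget: p_1·x_1 + p_2·x_1 = m, so (p_1 + p_2)·x_1 = m.
Demand: x_1*(p_1,p_2,m) = m/(p_1 + p_2), x_2* = m/(p_1 + p_2).
Here 5.25 + 14.2 = 19.45, giving x_1* = 7.455 and x_2* = 7.455.

x_1* = 7.455, x_2* = 7.455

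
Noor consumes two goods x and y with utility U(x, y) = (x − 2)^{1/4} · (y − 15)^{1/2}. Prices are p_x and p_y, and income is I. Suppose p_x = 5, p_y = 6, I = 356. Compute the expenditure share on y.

MRS = (1/2)·(y−15)/(x−2). Tangency with p_x/p_y gives y−15 = 2·(p_x/p_y)·(x−2).
After buying the subsistence bundle (2, 15), a share 1/3 of the remaining income goes to x: x* = 2 + 1/3·(I − 2p_x − 15p_y)/p_x.
Discretionary income = 356 − 2·5 − 15·6 = 256; x* = 2 + 1/3·256/5 = 19.0667; y* = 15 + 2/3·256/6 = 43.4444.
Expenditure on y: 6·43.4444 = 260.6667; share = 0.7322.

share on y = 0.7322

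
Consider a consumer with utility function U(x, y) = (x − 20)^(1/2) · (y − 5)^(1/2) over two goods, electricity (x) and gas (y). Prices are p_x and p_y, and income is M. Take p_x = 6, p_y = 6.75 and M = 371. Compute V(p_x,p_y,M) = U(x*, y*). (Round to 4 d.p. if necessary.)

This is Cobb-Douglas in (x−20, y−5): tangency gives 0.5·p_y·(y−5) = 0.5·p_x·(x−20).
Substituting into the budget: x* = 20 + 0.5·(M − 20·p_x − 5·p_y)/p_x, and y* = 5 + 0.5·(…)/p_y.
Discretionary income = 371 − 20·6 − 5·6.75 = 217.25; x* = 20 + 0.5·217.25/6 = 38.1042; y* = 5 + 0.5·217.25/6.75 = 21.0926.
Utility at the optimum: U(38.1042, 21.0926) = 17.0688.

V = 17.0688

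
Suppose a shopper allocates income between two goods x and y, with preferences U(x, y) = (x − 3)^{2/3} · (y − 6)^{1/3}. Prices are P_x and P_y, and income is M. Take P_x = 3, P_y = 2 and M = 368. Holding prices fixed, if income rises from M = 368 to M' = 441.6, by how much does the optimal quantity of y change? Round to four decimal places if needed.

This is Cobb-Douglas in (x−3, y−6): tangency gives 2/3·P_y·(y−6) = 1/3·P_x·(x−3).
Substituting into the budget: x* = 3 + 2/3·(M − 3·P_x − 6·P_y)/P_x, and y* = 6 + 1/3·(…)/P_y.
Discretionary income = 368 − 3·3 − 6·2 = 347; y* = 6 + 1/3·347/2 = 63.8333.
At M' = 441.6: y* = 76.1. Change: 76.1 − 63.8333 = 12.2667.

Δy* = 12.2667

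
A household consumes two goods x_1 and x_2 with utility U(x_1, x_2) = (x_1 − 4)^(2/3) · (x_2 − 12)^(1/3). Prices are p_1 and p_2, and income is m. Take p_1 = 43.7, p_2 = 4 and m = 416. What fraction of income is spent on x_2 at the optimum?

This is Cobb-Douglas in (x_1−4, x_2−12): tangency gives 2/3·p_2·(x_2−12) = 1/3·p_1·(x_1−4).
Substituting into the budget: x_1* = 4 + 2/3·(m − 4·p_1 − 12·p_2)/p_1, and x_2* = 12 + 1/3·(…)/p_2.
Discretionary income = 416 − 4·43.7 − 12·4 = 193.2; x_1* = 4 + 2/3·193.2/43.7 = 6.9474; x_2* = 12 + 1/3·193.2/4 = 28.1.
Expenditure on x_2: 4·28.1 = 112.4; share = 0.2702.

share on x_2 = 0.2702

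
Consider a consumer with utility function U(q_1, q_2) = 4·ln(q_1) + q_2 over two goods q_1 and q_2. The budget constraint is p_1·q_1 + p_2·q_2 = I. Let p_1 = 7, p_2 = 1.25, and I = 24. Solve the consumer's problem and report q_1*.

MU_q_1 = 4/q_1, MU_q_2 = 1. Tangency: 4/q_1 = p_1/p_2.
So q_1*(p_1,p_2) = 4·p_2/p_1, independent of income; and q_2* = (I − 4·p_2)/p_2.
At the given prices: q_1* = 4·1.25/7 = 0.7143.

q_1* = 0.7143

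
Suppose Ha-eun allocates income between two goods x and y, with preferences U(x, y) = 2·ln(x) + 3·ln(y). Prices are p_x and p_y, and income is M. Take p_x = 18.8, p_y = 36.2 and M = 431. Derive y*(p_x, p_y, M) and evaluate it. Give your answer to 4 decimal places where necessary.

Demand: x*(p_x,p_y,M) = 0.4·M/p_x and y* = 0.6·M/p_y.
At p_x=18.8, p_y=36.2, M=431: y* = 0.6·431/36.2 = 7.1436.

y* = 7.1436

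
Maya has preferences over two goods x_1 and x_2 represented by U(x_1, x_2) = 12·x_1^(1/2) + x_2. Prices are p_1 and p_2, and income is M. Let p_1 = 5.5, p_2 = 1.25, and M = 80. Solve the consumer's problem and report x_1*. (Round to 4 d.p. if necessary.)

x_1* = 1.8595

Set MRS = p_1/p_2: 6·x_1^(−1/2) = p_1/p_2.
Thus x_1* = (6·p_2/p_1)² — independent of M — with the rest of income spent on x_2.
Plugging in: x_1* = (6·1.25/5.5)² = 1.8595.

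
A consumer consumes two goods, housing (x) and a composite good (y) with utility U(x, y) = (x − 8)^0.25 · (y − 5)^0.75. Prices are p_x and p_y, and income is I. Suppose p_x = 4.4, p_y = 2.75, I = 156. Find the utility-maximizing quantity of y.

y* = 34.1955

This is Cobb-Douglas in (x−8, y−5): tangency gives 0.25·p_y·(y−5) = 0.75·p_x·(x−8).
After buying the subsistence bundle (8, 5), a share 0.25 of the remaining income goes to x: x* = 8 + 0.25·(I − 8p_x − 5p_y)/p_x.
Discretionary income = 156 − 8·4.4 − 5·2.75 = 107.05; y* = 5 + 0.75·107.05/2.75 = 34.1955.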